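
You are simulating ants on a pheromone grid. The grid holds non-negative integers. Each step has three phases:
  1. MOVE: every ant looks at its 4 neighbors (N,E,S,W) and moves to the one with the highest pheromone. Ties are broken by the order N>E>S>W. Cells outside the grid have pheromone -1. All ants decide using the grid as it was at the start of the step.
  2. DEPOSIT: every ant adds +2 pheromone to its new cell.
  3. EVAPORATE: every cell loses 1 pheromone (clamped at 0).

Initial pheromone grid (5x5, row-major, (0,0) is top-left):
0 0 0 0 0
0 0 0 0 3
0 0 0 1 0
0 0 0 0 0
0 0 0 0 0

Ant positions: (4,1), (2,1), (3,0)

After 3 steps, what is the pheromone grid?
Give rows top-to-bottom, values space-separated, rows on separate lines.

After step 1: ants at (3,1),(1,1),(2,0)
  0 0 0 0 0
  0 1 0 0 2
  1 0 0 0 0
  0 1 0 0 0
  0 0 0 0 0
After step 2: ants at (2,1),(0,1),(1,0)
  0 1 0 0 0
  1 0 0 0 1
  0 1 0 0 0
  0 0 0 0 0
  0 0 0 0 0
After step 3: ants at (1,1),(0,2),(0,0)
  1 0 1 0 0
  0 1 0 0 0
  0 0 0 0 0
  0 0 0 0 0
  0 0 0 0 0

1 0 1 0 0
0 1 0 0 0
0 0 0 0 0
0 0 0 0 0
0 0 0 0 0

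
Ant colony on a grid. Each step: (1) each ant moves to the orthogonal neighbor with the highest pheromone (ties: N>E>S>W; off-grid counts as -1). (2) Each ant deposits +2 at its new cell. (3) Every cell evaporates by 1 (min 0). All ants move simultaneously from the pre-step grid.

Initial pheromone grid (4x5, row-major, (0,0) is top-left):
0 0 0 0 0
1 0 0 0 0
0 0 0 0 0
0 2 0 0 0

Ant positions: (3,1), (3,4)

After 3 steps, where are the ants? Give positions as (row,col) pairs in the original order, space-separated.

Step 1: ant0:(3,1)->N->(2,1) | ant1:(3,4)->N->(2,4)
  grid max=1 at (2,1)
Step 2: ant0:(2,1)->S->(3,1) | ant1:(2,4)->N->(1,4)
  grid max=2 at (3,1)
Step 3: ant0:(3,1)->N->(2,1) | ant1:(1,4)->N->(0,4)
  grid max=1 at (0,4)

(2,1) (0,4)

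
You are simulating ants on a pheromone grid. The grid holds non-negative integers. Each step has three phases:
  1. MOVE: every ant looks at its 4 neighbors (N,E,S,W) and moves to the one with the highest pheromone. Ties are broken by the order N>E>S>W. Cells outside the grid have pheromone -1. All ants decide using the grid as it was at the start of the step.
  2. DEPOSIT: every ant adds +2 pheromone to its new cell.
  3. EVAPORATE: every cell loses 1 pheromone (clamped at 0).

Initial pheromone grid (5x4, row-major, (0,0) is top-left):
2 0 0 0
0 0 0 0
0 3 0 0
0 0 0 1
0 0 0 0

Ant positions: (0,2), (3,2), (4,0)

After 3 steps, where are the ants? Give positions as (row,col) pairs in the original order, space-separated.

Step 1: ant0:(0,2)->E->(0,3) | ant1:(3,2)->E->(3,3) | ant2:(4,0)->N->(3,0)
  grid max=2 at (2,1)
Step 2: ant0:(0,3)->S->(1,3) | ant1:(3,3)->N->(2,3) | ant2:(3,0)->N->(2,0)
  grid max=1 at (1,3)
Step 3: ant0:(1,3)->S->(2,3) | ant1:(2,3)->N->(1,3) | ant2:(2,0)->E->(2,1)
  grid max=2 at (1,3)

(2,3) (1,3) (2,1)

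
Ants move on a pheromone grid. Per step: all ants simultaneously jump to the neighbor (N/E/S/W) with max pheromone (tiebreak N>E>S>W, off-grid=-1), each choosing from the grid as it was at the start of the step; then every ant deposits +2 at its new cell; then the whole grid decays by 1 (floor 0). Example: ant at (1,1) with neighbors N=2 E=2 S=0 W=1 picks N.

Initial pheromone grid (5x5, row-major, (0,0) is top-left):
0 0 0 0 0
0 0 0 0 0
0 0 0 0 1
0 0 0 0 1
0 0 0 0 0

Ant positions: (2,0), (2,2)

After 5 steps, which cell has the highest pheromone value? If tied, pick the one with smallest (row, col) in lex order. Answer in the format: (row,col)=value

Answer: (0,3)=1

Derivation:
Step 1: ant0:(2,0)->N->(1,0) | ant1:(2,2)->N->(1,2)
  grid max=1 at (1,0)
Step 2: ant0:(1,0)->N->(0,0) | ant1:(1,2)->N->(0,2)
  grid max=1 at (0,0)
Step 3: ant0:(0,0)->E->(0,1) | ant1:(0,2)->E->(0,3)
  grid max=1 at (0,1)
Step 4: ant0:(0,1)->E->(0,2) | ant1:(0,3)->E->(0,4)
  grid max=1 at (0,2)
Step 5: ant0:(0,2)->E->(0,3) | ant1:(0,4)->S->(1,4)
  grid max=1 at (0,3)
Final grid:
  0 0 0 1 0
  0 0 0 0 1
  0 0 0 0 0
  0 0 0 0 0
  0 0 0 0 0
Max pheromone 1 at (0,3)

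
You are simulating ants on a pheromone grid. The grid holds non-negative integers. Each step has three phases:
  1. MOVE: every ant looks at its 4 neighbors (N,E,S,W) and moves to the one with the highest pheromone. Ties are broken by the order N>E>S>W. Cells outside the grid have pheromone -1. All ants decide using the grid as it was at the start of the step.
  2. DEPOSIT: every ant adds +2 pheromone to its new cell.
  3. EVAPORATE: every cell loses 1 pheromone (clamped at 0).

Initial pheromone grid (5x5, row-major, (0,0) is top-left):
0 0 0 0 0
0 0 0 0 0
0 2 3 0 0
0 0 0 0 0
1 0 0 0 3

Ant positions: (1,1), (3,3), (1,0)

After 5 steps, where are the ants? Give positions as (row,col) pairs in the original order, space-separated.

Step 1: ant0:(1,1)->S->(2,1) | ant1:(3,3)->N->(2,3) | ant2:(1,0)->N->(0,0)
  grid max=3 at (2,1)
Step 2: ant0:(2,1)->E->(2,2) | ant1:(2,3)->W->(2,2) | ant2:(0,0)->E->(0,1)
  grid max=5 at (2,2)
Step 3: ant0:(2,2)->W->(2,1) | ant1:(2,2)->W->(2,1) | ant2:(0,1)->E->(0,2)
  grid max=5 at (2,1)
Step 4: ant0:(2,1)->E->(2,2) | ant1:(2,1)->E->(2,2) | ant2:(0,2)->E->(0,3)
  grid max=7 at (2,2)
Step 5: ant0:(2,2)->W->(2,1) | ant1:(2,2)->W->(2,1) | ant2:(0,3)->E->(0,4)
  grid max=7 at (2,1)

(2,1) (2,1) (0,4)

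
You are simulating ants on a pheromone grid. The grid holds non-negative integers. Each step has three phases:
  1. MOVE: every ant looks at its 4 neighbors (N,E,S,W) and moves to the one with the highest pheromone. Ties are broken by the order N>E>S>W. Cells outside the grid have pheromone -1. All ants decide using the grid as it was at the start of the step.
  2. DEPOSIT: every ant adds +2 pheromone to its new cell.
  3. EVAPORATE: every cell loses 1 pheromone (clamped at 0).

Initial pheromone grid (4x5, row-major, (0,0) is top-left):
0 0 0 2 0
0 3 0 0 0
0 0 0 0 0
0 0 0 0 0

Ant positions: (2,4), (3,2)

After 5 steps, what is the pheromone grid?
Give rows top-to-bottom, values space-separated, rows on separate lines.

After step 1: ants at (1,4),(2,2)
  0 0 0 1 0
  0 2 0 0 1
  0 0 1 0 0
  0 0 0 0 0
After step 2: ants at (0,4),(1,2)
  0 0 0 0 1
  0 1 1 0 0
  0 0 0 0 0
  0 0 0 0 0
After step 3: ants at (1,4),(1,1)
  0 0 0 0 0
  0 2 0 0 1
  0 0 0 0 0
  0 0 0 0 0
After step 4: ants at (0,4),(0,1)
  0 1 0 0 1
  0 1 0 0 0
  0 0 0 0 0
  0 0 0 0 0
After step 5: ants at (1,4),(1,1)
  0 0 0 0 0
  0 2 0 0 1
  0 0 0 0 0
  0 0 0 0 0

0 0 0 0 0
0 2 0 0 1
0 0 0 0 0
0 0 0 0 0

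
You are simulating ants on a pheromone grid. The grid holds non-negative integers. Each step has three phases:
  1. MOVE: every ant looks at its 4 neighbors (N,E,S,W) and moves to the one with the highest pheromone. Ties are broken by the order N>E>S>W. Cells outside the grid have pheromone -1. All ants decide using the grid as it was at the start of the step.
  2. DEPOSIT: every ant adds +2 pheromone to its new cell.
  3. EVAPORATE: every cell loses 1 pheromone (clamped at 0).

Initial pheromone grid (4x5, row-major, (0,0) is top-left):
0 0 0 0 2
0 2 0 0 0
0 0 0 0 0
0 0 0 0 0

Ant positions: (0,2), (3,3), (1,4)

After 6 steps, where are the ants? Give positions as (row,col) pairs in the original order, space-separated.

Step 1: ant0:(0,2)->E->(0,3) | ant1:(3,3)->N->(2,3) | ant2:(1,4)->N->(0,4)
  grid max=3 at (0,4)
Step 2: ant0:(0,3)->E->(0,4) | ant1:(2,3)->N->(1,3) | ant2:(0,4)->W->(0,3)
  grid max=4 at (0,4)
Step 3: ant0:(0,4)->W->(0,3) | ant1:(1,3)->N->(0,3) | ant2:(0,3)->E->(0,4)
  grid max=5 at (0,3)
Step 4: ant0:(0,3)->E->(0,4) | ant1:(0,3)->E->(0,4) | ant2:(0,4)->W->(0,3)
  grid max=8 at (0,4)
Step 5: ant0:(0,4)->W->(0,3) | ant1:(0,4)->W->(0,3) | ant2:(0,3)->E->(0,4)
  grid max=9 at (0,3)
Step 6: ant0:(0,3)->E->(0,4) | ant1:(0,3)->E->(0,4) | ant2:(0,4)->W->(0,3)
  grid max=12 at (0,4)

(0,4) (0,4) (0,3)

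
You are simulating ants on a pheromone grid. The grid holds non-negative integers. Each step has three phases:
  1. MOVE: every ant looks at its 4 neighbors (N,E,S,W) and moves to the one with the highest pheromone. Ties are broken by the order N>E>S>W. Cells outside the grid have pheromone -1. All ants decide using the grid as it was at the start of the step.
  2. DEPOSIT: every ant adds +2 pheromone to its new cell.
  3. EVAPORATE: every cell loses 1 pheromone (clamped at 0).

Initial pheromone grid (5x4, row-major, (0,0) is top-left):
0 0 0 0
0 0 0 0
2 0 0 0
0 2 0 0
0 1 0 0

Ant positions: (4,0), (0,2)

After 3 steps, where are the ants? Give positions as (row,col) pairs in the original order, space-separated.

Step 1: ant0:(4,0)->E->(4,1) | ant1:(0,2)->E->(0,3)
  grid max=2 at (4,1)
Step 2: ant0:(4,1)->N->(3,1) | ant1:(0,3)->S->(1,3)
  grid max=2 at (3,1)
Step 3: ant0:(3,1)->S->(4,1) | ant1:(1,3)->N->(0,3)
  grid max=2 at (4,1)

(4,1) (0,3)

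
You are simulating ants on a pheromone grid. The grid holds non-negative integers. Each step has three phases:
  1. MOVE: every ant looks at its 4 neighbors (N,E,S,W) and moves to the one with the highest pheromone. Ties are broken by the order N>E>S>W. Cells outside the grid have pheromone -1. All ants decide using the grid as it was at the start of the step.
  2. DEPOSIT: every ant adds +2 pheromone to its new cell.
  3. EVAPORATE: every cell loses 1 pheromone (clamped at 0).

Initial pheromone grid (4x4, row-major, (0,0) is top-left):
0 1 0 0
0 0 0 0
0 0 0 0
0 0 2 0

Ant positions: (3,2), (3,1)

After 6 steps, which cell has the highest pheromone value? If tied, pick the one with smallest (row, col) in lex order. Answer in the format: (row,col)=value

Step 1: ant0:(3,2)->N->(2,2) | ant1:(3,1)->E->(3,2)
  grid max=3 at (3,2)
Step 2: ant0:(2,2)->S->(3,2) | ant1:(3,2)->N->(2,2)
  grid max=4 at (3,2)
Step 3: ant0:(3,2)->N->(2,2) | ant1:(2,2)->S->(3,2)
  grid max=5 at (3,2)
Step 4: ant0:(2,2)->S->(3,2) | ant1:(3,2)->N->(2,2)
  grid max=6 at (3,2)
Step 5: ant0:(3,2)->N->(2,2) | ant1:(2,2)->S->(3,2)
  grid max=7 at (3,2)
Step 6: ant0:(2,2)->S->(3,2) | ant1:(3,2)->N->(2,2)
  grid max=8 at (3,2)
Final grid:
  0 0 0 0
  0 0 0 0
  0 0 6 0
  0 0 8 0
Max pheromone 8 at (3,2)

Answer: (3,2)=8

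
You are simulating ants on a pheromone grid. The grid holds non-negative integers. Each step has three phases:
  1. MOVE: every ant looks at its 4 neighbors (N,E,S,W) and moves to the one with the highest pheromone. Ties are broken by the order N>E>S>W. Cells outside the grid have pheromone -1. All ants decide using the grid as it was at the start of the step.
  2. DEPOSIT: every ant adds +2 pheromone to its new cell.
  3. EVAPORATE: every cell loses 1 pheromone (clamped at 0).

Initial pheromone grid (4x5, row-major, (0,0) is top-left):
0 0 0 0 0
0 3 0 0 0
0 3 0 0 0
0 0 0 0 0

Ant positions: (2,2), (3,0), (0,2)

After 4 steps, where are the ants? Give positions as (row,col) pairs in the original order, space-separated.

Step 1: ant0:(2,2)->W->(2,1) | ant1:(3,0)->N->(2,0) | ant2:(0,2)->E->(0,3)
  grid max=4 at (2,1)
Step 2: ant0:(2,1)->N->(1,1) | ant1:(2,0)->E->(2,1) | ant2:(0,3)->E->(0,4)
  grid max=5 at (2,1)
Step 3: ant0:(1,1)->S->(2,1) | ant1:(2,1)->N->(1,1) | ant2:(0,4)->S->(1,4)
  grid max=6 at (2,1)
Step 4: ant0:(2,1)->N->(1,1) | ant1:(1,1)->S->(2,1) | ant2:(1,4)->N->(0,4)
  grid max=7 at (2,1)

(1,1) (2,1) (0,4)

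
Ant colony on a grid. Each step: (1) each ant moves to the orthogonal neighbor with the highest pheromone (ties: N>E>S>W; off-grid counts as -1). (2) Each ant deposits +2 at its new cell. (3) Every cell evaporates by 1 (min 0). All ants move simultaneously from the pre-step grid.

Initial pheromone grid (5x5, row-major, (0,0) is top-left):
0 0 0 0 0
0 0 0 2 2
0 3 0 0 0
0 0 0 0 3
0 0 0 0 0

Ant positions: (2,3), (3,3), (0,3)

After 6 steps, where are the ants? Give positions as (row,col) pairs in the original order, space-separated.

Step 1: ant0:(2,3)->N->(1,3) | ant1:(3,3)->E->(3,4) | ant2:(0,3)->S->(1,3)
  grid max=5 at (1,3)
Step 2: ant0:(1,3)->E->(1,4) | ant1:(3,4)->N->(2,4) | ant2:(1,3)->E->(1,4)
  grid max=4 at (1,3)
Step 3: ant0:(1,4)->W->(1,3) | ant1:(2,4)->N->(1,4) | ant2:(1,4)->W->(1,3)
  grid max=7 at (1,3)
Step 4: ant0:(1,3)->E->(1,4) | ant1:(1,4)->W->(1,3) | ant2:(1,3)->E->(1,4)
  grid max=8 at (1,3)
Step 5: ant0:(1,4)->W->(1,3) | ant1:(1,3)->E->(1,4) | ant2:(1,4)->W->(1,3)
  grid max=11 at (1,3)
Step 6: ant0:(1,3)->E->(1,4) | ant1:(1,4)->W->(1,3) | ant2:(1,3)->E->(1,4)
  grid max=12 at (1,3)

(1,4) (1,3) (1,4)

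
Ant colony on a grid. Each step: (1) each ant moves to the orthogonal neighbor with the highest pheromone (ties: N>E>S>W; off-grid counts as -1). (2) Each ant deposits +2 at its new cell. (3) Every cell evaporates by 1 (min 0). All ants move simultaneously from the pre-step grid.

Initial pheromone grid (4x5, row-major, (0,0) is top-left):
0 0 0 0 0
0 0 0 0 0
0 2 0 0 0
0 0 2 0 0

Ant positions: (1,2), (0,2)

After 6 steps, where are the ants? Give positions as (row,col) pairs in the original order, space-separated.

Step 1: ant0:(1,2)->N->(0,2) | ant1:(0,2)->E->(0,3)
  grid max=1 at (0,2)
Step 2: ant0:(0,2)->E->(0,3) | ant1:(0,3)->W->(0,2)
  grid max=2 at (0,2)
Step 3: ant0:(0,3)->W->(0,2) | ant1:(0,2)->E->(0,3)
  grid max=3 at (0,2)
Step 4: ant0:(0,2)->E->(0,3) | ant1:(0,3)->W->(0,2)
  grid max=4 at (0,2)
Step 5: ant0:(0,3)->W->(0,2) | ant1:(0,2)->E->(0,3)
  grid max=5 at (0,2)
Step 6: ant0:(0,2)->E->(0,3) | ant1:(0,3)->W->(0,2)
  grid max=6 at (0,2)

(0,3) (0,2)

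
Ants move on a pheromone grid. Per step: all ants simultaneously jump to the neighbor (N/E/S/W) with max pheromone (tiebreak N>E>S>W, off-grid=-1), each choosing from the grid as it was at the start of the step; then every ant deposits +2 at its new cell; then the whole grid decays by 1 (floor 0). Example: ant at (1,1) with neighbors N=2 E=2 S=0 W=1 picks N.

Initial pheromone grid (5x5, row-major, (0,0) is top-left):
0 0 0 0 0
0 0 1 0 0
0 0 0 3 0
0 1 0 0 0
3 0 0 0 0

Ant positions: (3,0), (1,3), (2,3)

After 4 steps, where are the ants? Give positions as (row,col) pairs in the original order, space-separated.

Step 1: ant0:(3,0)->S->(4,0) | ant1:(1,3)->S->(2,3) | ant2:(2,3)->N->(1,3)
  grid max=4 at (2,3)
Step 2: ant0:(4,0)->N->(3,0) | ant1:(2,3)->N->(1,3) | ant2:(1,3)->S->(2,3)
  grid max=5 at (2,3)
Step 3: ant0:(3,0)->S->(4,0) | ant1:(1,3)->S->(2,3) | ant2:(2,3)->N->(1,3)
  grid max=6 at (2,3)
Step 4: ant0:(4,0)->N->(3,0) | ant1:(2,3)->N->(1,3) | ant2:(1,3)->S->(2,3)
  grid max=7 at (2,3)

(3,0) (1,3) (2,3)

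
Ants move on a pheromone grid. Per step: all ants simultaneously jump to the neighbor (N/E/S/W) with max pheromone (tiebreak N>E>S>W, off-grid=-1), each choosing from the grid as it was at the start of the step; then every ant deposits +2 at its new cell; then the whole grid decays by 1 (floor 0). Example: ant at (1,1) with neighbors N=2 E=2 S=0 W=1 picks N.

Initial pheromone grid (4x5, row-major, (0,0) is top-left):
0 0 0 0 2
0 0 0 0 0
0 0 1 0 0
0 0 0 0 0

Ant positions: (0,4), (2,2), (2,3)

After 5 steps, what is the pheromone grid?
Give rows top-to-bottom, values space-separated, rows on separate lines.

After step 1: ants at (1,4),(1,2),(2,2)
  0 0 0 0 1
  0 0 1 0 1
  0 0 2 0 0
  0 0 0 0 0
After step 2: ants at (0,4),(2,2),(1,2)
  0 0 0 0 2
  0 0 2 0 0
  0 0 3 0 0
  0 0 0 0 0
After step 3: ants at (1,4),(1,2),(2,2)
  0 0 0 0 1
  0 0 3 0 1
  0 0 4 0 0
  0 0 0 0 0
After step 4: ants at (0,4),(2,2),(1,2)
  0 0 0 0 2
  0 0 4 0 0
  0 0 5 0 0
  0 0 0 0 0
After step 5: ants at (1,4),(1,2),(2,2)
  0 0 0 0 1
  0 0 5 0 1
  0 0 6 0 0
  0 0 0 0 0

0 0 0 0 1
0 0 5 0 1
0 0 6 0 0
0 0 0 0 0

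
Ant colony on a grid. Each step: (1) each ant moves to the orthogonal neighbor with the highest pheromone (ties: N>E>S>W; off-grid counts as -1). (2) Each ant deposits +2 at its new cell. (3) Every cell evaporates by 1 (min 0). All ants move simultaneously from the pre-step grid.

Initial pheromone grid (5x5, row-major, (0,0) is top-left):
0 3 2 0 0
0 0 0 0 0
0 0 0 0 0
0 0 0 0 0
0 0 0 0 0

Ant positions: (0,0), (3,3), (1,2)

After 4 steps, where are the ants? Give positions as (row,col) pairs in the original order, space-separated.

Step 1: ant0:(0,0)->E->(0,1) | ant1:(3,3)->N->(2,3) | ant2:(1,2)->N->(0,2)
  grid max=4 at (0,1)
Step 2: ant0:(0,1)->E->(0,2) | ant1:(2,3)->N->(1,3) | ant2:(0,2)->W->(0,1)
  grid max=5 at (0,1)
Step 3: ant0:(0,2)->W->(0,1) | ant1:(1,3)->N->(0,3) | ant2:(0,1)->E->(0,2)
  grid max=6 at (0,1)
Step 4: ant0:(0,1)->E->(0,2) | ant1:(0,3)->W->(0,2) | ant2:(0,2)->W->(0,1)
  grid max=8 at (0,2)

(0,2) (0,2) (0,1)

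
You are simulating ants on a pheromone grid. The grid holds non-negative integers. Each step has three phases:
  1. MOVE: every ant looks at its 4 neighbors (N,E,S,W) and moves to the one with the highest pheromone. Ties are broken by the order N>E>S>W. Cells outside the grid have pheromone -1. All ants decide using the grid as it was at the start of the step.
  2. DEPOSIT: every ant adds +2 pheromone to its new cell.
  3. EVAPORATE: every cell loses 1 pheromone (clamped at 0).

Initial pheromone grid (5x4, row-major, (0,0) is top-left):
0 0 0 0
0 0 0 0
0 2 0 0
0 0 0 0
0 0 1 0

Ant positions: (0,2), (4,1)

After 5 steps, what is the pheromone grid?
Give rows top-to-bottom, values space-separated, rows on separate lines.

After step 1: ants at (0,3),(4,2)
  0 0 0 1
  0 0 0 0
  0 1 0 0
  0 0 0 0
  0 0 2 0
After step 2: ants at (1,3),(3,2)
  0 0 0 0
  0 0 0 1
  0 0 0 0
  0 0 1 0
  0 0 1 0
After step 3: ants at (0,3),(4,2)
  0 0 0 1
  0 0 0 0
  0 0 0 0
  0 0 0 0
  0 0 2 0
After step 4: ants at (1,3),(3,2)
  0 0 0 0
  0 0 0 1
  0 0 0 0
  0 0 1 0
  0 0 1 0
After step 5: ants at (0,3),(4,2)
  0 0 0 1
  0 0 0 0
  0 0 0 0
  0 0 0 0
  0 0 2 0

0 0 0 1
0 0 0 0
0 0 0 0
0 0 0 0
0 0 2 0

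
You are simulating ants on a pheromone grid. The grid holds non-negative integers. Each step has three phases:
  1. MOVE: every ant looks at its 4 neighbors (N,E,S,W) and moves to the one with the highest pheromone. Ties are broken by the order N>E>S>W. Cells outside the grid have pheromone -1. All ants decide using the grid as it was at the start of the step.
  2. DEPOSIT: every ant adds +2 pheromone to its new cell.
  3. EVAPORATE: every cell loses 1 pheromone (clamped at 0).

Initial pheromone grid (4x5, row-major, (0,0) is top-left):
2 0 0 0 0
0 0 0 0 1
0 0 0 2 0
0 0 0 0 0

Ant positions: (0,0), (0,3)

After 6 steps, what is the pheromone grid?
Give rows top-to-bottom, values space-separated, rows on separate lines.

After step 1: ants at (0,1),(0,4)
  1 1 0 0 1
  0 0 0 0 0
  0 0 0 1 0
  0 0 0 0 0
After step 2: ants at (0,0),(1,4)
  2 0 0 0 0
  0 0 0 0 1
  0 0 0 0 0
  0 0 0 0 0
After step 3: ants at (0,1),(0,4)
  1 1 0 0 1
  0 0 0 0 0
  0 0 0 0 0
  0 0 0 0 0
After step 4: ants at (0,0),(1,4)
  2 0 0 0 0
  0 0 0 0 1
  0 0 0 0 0
  0 0 0 0 0
After step 5: ants at (0,1),(0,4)
  1 1 0 0 1
  0 0 0 0 0
  0 0 0 0 0
  0 0 0 0 0
After step 6: ants at (0,0),(1,4)
  2 0 0 0 0
  0 0 0 0 1
  0 0 0 0 0
  0 0 0 0 0

2 0 0 0 0
0 0 0 0 1
0 0 0 0 0
0 0 0 0 0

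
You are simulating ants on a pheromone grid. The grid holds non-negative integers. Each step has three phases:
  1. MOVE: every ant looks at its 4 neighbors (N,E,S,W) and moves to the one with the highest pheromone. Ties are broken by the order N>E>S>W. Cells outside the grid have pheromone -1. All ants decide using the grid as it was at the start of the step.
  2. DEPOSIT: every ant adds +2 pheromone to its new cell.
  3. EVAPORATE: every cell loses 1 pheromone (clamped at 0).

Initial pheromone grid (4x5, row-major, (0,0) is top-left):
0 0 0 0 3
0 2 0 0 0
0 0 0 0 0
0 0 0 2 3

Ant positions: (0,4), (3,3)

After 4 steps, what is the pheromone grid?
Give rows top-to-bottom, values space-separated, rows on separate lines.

After step 1: ants at (1,4),(3,4)
  0 0 0 0 2
  0 1 0 0 1
  0 0 0 0 0
  0 0 0 1 4
After step 2: ants at (0,4),(3,3)
  0 0 0 0 3
  0 0 0 0 0
  0 0 0 0 0
  0 0 0 2 3
After step 3: ants at (1,4),(3,4)
  0 0 0 0 2
  0 0 0 0 1
  0 0 0 0 0
  0 0 0 1 4
After step 4: ants at (0,4),(3,3)
  0 0 0 0 3
  0 0 0 0 0
  0 0 0 0 0
  0 0 0 2 3

0 0 0 0 3
0 0 0 0 0
0 0 0 0 0
0 0 0 2 3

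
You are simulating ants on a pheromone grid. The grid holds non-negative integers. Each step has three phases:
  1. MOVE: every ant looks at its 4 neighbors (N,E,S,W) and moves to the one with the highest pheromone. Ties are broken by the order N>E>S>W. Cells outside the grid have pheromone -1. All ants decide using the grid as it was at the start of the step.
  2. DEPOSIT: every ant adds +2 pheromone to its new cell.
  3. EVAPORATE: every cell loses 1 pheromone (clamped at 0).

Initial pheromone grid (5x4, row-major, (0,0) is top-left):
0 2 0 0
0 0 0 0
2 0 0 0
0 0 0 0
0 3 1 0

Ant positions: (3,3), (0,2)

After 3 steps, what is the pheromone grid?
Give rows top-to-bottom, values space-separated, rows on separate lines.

After step 1: ants at (2,3),(0,1)
  0 3 0 0
  0 0 0 0
  1 0 0 1
  0 0 0 0
  0 2 0 0
After step 2: ants at (1,3),(0,2)
  0 2 1 0
  0 0 0 1
  0 0 0 0
  0 0 0 0
  0 1 0 0
After step 3: ants at (0,3),(0,1)
  0 3 0 1
  0 0 0 0
  0 0 0 0
  0 0 0 0
  0 0 0 0

0 3 0 1
0 0 0 0
0 0 0 0
0 0 0 0
0 0 0 0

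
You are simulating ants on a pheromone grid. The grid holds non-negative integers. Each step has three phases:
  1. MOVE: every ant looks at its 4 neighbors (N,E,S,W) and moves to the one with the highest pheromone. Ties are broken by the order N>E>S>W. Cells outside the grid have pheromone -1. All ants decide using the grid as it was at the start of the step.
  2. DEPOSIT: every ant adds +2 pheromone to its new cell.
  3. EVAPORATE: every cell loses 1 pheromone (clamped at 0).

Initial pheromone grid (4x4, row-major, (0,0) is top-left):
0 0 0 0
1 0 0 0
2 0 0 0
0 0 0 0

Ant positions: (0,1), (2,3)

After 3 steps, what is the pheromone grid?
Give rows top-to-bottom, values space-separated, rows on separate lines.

After step 1: ants at (0,2),(1,3)
  0 0 1 0
  0 0 0 1
  1 0 0 0
  0 0 0 0
After step 2: ants at (0,3),(0,3)
  0 0 0 3
  0 0 0 0
  0 0 0 0
  0 0 0 0
After step 3: ants at (1,3),(1,3)
  0 0 0 2
  0 0 0 3
  0 0 0 0
  0 0 0 0

0 0 0 2
0 0 0 3
0 0 0 0
0 0 0 0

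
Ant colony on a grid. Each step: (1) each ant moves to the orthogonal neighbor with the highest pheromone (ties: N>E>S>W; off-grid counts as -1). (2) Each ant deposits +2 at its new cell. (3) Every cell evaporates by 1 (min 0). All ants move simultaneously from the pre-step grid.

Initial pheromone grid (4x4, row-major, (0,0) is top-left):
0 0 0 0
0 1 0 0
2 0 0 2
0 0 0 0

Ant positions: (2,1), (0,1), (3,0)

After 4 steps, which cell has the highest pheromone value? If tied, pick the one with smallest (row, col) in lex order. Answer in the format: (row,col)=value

Answer: (1,0)=7

Derivation:
Step 1: ant0:(2,1)->W->(2,0) | ant1:(0,1)->S->(1,1) | ant2:(3,0)->N->(2,0)
  grid max=5 at (2,0)
Step 2: ant0:(2,0)->N->(1,0) | ant1:(1,1)->N->(0,1) | ant2:(2,0)->N->(1,0)
  grid max=4 at (2,0)
Step 3: ant0:(1,0)->S->(2,0) | ant1:(0,1)->S->(1,1) | ant2:(1,0)->S->(2,0)
  grid max=7 at (2,0)
Step 4: ant0:(2,0)->N->(1,0) | ant1:(1,1)->W->(1,0) | ant2:(2,0)->N->(1,0)
  grid max=7 at (1,0)
Final grid:
  0 0 0 0
  7 1 0 0
  6 0 0 0
  0 0 0 0
Max pheromone 7 at (1,0)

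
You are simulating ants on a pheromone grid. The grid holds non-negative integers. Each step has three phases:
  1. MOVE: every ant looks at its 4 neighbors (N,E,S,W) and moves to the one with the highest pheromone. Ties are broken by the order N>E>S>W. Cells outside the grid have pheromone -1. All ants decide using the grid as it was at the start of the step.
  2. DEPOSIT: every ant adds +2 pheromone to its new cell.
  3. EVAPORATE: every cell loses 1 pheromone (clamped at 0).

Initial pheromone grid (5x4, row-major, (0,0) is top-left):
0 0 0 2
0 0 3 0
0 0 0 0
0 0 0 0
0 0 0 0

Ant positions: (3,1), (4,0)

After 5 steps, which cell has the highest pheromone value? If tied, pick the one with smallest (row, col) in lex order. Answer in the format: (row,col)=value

Step 1: ant0:(3,1)->N->(2,1) | ant1:(4,0)->N->(3,0)
  grid max=2 at (1,2)
Step 2: ant0:(2,1)->N->(1,1) | ant1:(3,0)->N->(2,0)
  grid max=1 at (1,1)
Step 3: ant0:(1,1)->E->(1,2) | ant1:(2,0)->N->(1,0)
  grid max=2 at (1,2)
Step 4: ant0:(1,2)->N->(0,2) | ant1:(1,0)->N->(0,0)
  grid max=1 at (0,0)
Step 5: ant0:(0,2)->S->(1,2) | ant1:(0,0)->E->(0,1)
  grid max=2 at (1,2)
Final grid:
  0 1 0 0
  0 0 2 0
  0 0 0 0
  0 0 0 0
  0 0 0 0
Max pheromone 2 at (1,2)

Answer: (1,2)=2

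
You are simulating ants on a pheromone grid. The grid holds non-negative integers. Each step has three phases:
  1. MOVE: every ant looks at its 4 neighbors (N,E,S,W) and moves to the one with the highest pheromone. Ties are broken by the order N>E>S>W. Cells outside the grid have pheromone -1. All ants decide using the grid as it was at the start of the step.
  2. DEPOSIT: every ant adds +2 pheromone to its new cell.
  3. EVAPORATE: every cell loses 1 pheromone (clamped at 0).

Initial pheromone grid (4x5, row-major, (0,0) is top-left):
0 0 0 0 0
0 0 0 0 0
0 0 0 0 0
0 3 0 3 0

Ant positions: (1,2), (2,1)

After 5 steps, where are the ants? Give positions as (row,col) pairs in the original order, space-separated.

Step 1: ant0:(1,2)->N->(0,2) | ant1:(2,1)->S->(3,1)
  grid max=4 at (3,1)
Step 2: ant0:(0,2)->E->(0,3) | ant1:(3,1)->N->(2,1)
  grid max=3 at (3,1)
Step 3: ant0:(0,3)->E->(0,4) | ant1:(2,1)->S->(3,1)
  grid max=4 at (3,1)
Step 4: ant0:(0,4)->S->(1,4) | ant1:(3,1)->N->(2,1)
  grid max=3 at (3,1)
Step 5: ant0:(1,4)->N->(0,4) | ant1:(2,1)->S->(3,1)
  grid max=4 at (3,1)

(0,4) (3,1)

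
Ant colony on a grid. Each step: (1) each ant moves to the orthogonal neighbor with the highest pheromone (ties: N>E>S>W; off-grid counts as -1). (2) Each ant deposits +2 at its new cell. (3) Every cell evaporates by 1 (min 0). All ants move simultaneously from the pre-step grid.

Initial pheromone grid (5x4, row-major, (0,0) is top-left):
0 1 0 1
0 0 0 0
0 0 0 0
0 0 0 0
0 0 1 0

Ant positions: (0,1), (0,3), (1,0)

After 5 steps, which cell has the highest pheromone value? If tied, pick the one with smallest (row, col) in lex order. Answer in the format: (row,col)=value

Answer: (1,3)=7

Derivation:
Step 1: ant0:(0,1)->E->(0,2) | ant1:(0,3)->S->(1,3) | ant2:(1,0)->N->(0,0)
  grid max=1 at (0,0)
Step 2: ant0:(0,2)->E->(0,3) | ant1:(1,3)->N->(0,3) | ant2:(0,0)->E->(0,1)
  grid max=3 at (0,3)
Step 3: ant0:(0,3)->S->(1,3) | ant1:(0,3)->S->(1,3) | ant2:(0,1)->E->(0,2)
  grid max=3 at (1,3)
Step 4: ant0:(1,3)->N->(0,3) | ant1:(1,3)->N->(0,3) | ant2:(0,2)->E->(0,3)
  grid max=7 at (0,3)
Step 5: ant0:(0,3)->S->(1,3) | ant1:(0,3)->S->(1,3) | ant2:(0,3)->S->(1,3)
  grid max=7 at (1,3)
Final grid:
  0 0 0 6
  0 0 0 7
  0 0 0 0
  0 0 0 0
  0 0 0 0
Max pheromone 7 at (1,3)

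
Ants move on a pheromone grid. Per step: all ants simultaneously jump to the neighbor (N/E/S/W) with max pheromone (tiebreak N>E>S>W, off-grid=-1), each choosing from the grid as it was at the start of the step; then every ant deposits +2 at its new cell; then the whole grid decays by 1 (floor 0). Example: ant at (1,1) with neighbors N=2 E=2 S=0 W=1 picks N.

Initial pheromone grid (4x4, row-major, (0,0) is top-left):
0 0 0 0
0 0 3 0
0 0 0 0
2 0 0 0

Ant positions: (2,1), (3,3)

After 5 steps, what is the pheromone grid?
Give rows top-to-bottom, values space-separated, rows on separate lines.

After step 1: ants at (1,1),(2,3)
  0 0 0 0
  0 1 2 0
  0 0 0 1
  1 0 0 0
After step 2: ants at (1,2),(1,3)
  0 0 0 0
  0 0 3 1
  0 0 0 0
  0 0 0 0
After step 3: ants at (1,3),(1,2)
  0 0 0 0
  0 0 4 2
  0 0 0 0
  0 0 0 0
After step 4: ants at (1,2),(1,3)
  0 0 0 0
  0 0 5 3
  0 0 0 0
  0 0 0 0
After step 5: ants at (1,3),(1,2)
  0 0 0 0
  0 0 6 4
  0 0 0 0
  0 0 0 0

0 0 0 0
0 0 6 4
0 0 0 0
0 0 0 0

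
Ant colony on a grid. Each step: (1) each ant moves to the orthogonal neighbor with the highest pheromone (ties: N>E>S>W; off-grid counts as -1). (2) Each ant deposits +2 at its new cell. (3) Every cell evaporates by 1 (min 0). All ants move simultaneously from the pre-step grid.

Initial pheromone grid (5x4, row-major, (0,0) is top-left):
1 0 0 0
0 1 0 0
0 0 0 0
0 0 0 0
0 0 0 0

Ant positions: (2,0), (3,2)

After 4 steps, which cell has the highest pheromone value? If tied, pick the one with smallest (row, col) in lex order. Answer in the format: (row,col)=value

Step 1: ant0:(2,0)->N->(1,0) | ant1:(3,2)->N->(2,2)
  grid max=1 at (1,0)
Step 2: ant0:(1,0)->N->(0,0) | ant1:(2,2)->N->(1,2)
  grid max=1 at (0,0)
Step 3: ant0:(0,0)->E->(0,1) | ant1:(1,2)->N->(0,2)
  grid max=1 at (0,1)
Step 4: ant0:(0,1)->E->(0,2) | ant1:(0,2)->W->(0,1)
  grid max=2 at (0,1)
Final grid:
  0 2 2 0
  0 0 0 0
  0 0 0 0
  0 0 0 0
  0 0 0 0
Max pheromone 2 at (0,1)

Answer: (0,1)=2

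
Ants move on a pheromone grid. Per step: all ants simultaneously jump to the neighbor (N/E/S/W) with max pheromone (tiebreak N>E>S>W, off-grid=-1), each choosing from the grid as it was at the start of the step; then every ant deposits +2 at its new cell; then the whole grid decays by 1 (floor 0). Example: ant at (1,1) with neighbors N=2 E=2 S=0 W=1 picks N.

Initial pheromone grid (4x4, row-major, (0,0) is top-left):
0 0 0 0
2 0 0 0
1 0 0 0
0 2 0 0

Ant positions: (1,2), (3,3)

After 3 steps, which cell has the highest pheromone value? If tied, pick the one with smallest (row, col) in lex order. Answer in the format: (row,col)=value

Step 1: ant0:(1,2)->N->(0,2) | ant1:(3,3)->N->(2,3)
  grid max=1 at (0,2)
Step 2: ant0:(0,2)->E->(0,3) | ant1:(2,3)->N->(1,3)
  grid max=1 at (0,3)
Step 3: ant0:(0,3)->S->(1,3) | ant1:(1,3)->N->(0,3)
  grid max=2 at (0,3)
Final grid:
  0 0 0 2
  0 0 0 2
  0 0 0 0
  0 0 0 0
Max pheromone 2 at (0,3)

Answer: (0,3)=2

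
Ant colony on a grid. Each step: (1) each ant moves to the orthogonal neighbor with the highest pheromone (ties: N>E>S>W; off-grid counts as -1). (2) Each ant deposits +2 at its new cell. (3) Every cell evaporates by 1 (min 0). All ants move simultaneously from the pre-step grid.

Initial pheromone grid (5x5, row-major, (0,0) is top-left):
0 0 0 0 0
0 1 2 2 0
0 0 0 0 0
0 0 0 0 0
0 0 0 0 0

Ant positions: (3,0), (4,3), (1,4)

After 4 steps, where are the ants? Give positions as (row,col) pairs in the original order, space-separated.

Step 1: ant0:(3,0)->N->(2,0) | ant1:(4,3)->N->(3,3) | ant2:(1,4)->W->(1,3)
  grid max=3 at (1,3)
Step 2: ant0:(2,0)->N->(1,0) | ant1:(3,3)->N->(2,3) | ant2:(1,3)->W->(1,2)
  grid max=2 at (1,2)
Step 3: ant0:(1,0)->N->(0,0) | ant1:(2,3)->N->(1,3) | ant2:(1,2)->E->(1,3)
  grid max=5 at (1,3)
Step 4: ant0:(0,0)->E->(0,1) | ant1:(1,3)->W->(1,2) | ant2:(1,3)->W->(1,2)
  grid max=4 at (1,2)

(0,1) (1,2) (1,2)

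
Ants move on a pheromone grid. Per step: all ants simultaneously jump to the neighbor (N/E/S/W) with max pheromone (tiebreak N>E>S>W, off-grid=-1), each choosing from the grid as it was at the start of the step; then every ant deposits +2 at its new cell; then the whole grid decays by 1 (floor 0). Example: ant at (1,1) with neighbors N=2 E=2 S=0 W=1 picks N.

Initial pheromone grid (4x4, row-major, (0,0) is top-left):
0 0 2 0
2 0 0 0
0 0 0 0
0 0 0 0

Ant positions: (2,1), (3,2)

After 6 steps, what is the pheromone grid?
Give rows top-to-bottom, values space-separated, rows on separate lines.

After step 1: ants at (1,1),(2,2)
  0 0 1 0
  1 1 0 0
  0 0 1 0
  0 0 0 0
After step 2: ants at (1,0),(1,2)
  0 0 0 0
  2 0 1 0
  0 0 0 0
  0 0 0 0
After step 3: ants at (0,0),(0,2)
  1 0 1 0
  1 0 0 0
  0 0 0 0
  0 0 0 0
After step 4: ants at (1,0),(0,3)
  0 0 0 1
  2 0 0 0
  0 0 0 0
  0 0 0 0
After step 5: ants at (0,0),(1,3)
  1 0 0 0
  1 0 0 1
  0 0 0 0
  0 0 0 0
After step 6: ants at (1,0),(0,3)
  0 0 0 1
  2 0 0 0
  0 0 0 0
  0 0 0 0

0 0 0 1
2 0 0 0
0 0 0 0
0 0 0 0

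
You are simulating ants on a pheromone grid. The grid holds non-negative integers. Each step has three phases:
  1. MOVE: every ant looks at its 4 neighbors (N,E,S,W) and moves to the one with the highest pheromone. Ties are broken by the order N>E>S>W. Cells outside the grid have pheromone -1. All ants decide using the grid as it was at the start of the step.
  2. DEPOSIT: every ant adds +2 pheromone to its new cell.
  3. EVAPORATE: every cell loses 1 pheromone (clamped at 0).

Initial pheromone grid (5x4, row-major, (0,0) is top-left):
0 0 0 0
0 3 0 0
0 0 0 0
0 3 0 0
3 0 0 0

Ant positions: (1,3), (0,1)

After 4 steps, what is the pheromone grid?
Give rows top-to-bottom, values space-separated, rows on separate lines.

After step 1: ants at (0,3),(1,1)
  0 0 0 1
  0 4 0 0
  0 0 0 0
  0 2 0 0
  2 0 0 0
After step 2: ants at (1,3),(0,1)
  0 1 0 0
  0 3 0 1
  0 0 0 0
  0 1 0 0
  1 0 0 0
After step 3: ants at (0,3),(1,1)
  0 0 0 1
  0 4 0 0
  0 0 0 0
  0 0 0 0
  0 0 0 0
After step 4: ants at (1,3),(0,1)
  0 1 0 0
  0 3 0 1
  0 0 0 0
  0 0 0 0
  0 0 0 0

0 1 0 0
0 3 0 1
0 0 0 0
0 0 0 0
0 0 0 0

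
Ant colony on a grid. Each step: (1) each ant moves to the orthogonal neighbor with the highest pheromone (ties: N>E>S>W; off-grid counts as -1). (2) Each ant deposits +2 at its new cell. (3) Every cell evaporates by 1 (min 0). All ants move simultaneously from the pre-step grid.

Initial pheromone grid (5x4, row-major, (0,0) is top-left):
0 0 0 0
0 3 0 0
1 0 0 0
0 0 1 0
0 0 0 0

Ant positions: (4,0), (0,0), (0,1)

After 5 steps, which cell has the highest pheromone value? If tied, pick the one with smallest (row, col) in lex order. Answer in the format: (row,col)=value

Answer: (1,1)=10

Derivation:
Step 1: ant0:(4,0)->N->(3,0) | ant1:(0,0)->E->(0,1) | ant2:(0,1)->S->(1,1)
  grid max=4 at (1,1)
Step 2: ant0:(3,0)->N->(2,0) | ant1:(0,1)->S->(1,1) | ant2:(1,1)->N->(0,1)
  grid max=5 at (1,1)
Step 3: ant0:(2,0)->N->(1,0) | ant1:(1,1)->N->(0,1) | ant2:(0,1)->S->(1,1)
  grid max=6 at (1,1)
Step 4: ant0:(1,0)->E->(1,1) | ant1:(0,1)->S->(1,1) | ant2:(1,1)->N->(0,1)
  grid max=9 at (1,1)
Step 5: ant0:(1,1)->N->(0,1) | ant1:(1,1)->N->(0,1) | ant2:(0,1)->S->(1,1)
  grid max=10 at (1,1)
Final grid:
  0 7 0 0
  0 10 0 0
  0 0 0 0
  0 0 0 0
  0 0 0 0
Max pheromone 10 at (1,1)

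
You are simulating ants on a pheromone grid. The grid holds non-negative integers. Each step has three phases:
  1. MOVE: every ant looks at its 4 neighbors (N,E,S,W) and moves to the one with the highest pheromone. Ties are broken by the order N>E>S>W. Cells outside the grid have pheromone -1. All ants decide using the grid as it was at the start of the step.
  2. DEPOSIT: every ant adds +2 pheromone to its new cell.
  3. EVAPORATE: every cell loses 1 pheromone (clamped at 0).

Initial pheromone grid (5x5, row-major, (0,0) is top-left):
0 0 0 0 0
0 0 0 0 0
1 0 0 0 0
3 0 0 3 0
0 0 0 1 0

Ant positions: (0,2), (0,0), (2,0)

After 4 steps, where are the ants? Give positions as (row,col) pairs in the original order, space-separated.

Step 1: ant0:(0,2)->E->(0,3) | ant1:(0,0)->E->(0,1) | ant2:(2,0)->S->(3,0)
  grid max=4 at (3,0)
Step 2: ant0:(0,3)->E->(0,4) | ant1:(0,1)->E->(0,2) | ant2:(3,0)->N->(2,0)
  grid max=3 at (3,0)
Step 3: ant0:(0,4)->S->(1,4) | ant1:(0,2)->E->(0,3) | ant2:(2,0)->S->(3,0)
  grid max=4 at (3,0)
Step 4: ant0:(1,4)->N->(0,4) | ant1:(0,3)->E->(0,4) | ant2:(3,0)->N->(2,0)
  grid max=3 at (0,4)

(0,4) (0,4) (2,0)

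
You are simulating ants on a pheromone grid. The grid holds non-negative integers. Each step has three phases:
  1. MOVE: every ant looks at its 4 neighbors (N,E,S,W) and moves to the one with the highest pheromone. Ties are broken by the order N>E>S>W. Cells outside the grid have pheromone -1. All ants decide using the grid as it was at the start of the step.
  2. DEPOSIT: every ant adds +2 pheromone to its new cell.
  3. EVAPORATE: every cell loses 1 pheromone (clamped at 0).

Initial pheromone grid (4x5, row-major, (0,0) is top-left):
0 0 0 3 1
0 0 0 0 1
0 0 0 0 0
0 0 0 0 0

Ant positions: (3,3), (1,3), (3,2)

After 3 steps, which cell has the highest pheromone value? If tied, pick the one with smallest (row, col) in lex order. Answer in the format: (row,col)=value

Answer: (0,3)=4

Derivation:
Step 1: ant0:(3,3)->N->(2,3) | ant1:(1,3)->N->(0,3) | ant2:(3,2)->N->(2,2)
  grid max=4 at (0,3)
Step 2: ant0:(2,3)->W->(2,2) | ant1:(0,3)->E->(0,4) | ant2:(2,2)->E->(2,3)
  grid max=3 at (0,3)
Step 3: ant0:(2,2)->E->(2,3) | ant1:(0,4)->W->(0,3) | ant2:(2,3)->W->(2,2)
  grid max=4 at (0,3)
Final grid:
  0 0 0 4 0
  0 0 0 0 0
  0 0 3 3 0
  0 0 0 0 0
Max pheromone 4 at (0,3)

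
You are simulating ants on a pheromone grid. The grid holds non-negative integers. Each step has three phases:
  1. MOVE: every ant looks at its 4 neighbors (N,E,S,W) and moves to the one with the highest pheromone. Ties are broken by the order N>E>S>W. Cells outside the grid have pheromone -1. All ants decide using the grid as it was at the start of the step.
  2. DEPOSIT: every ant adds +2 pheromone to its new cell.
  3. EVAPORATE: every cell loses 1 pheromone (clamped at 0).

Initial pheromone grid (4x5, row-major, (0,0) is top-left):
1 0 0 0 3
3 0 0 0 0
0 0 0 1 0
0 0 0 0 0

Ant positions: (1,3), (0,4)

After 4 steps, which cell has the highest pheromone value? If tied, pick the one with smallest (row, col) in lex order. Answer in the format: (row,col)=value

Answer: (0,4)=3

Derivation:
Step 1: ant0:(1,3)->S->(2,3) | ant1:(0,4)->S->(1,4)
  grid max=2 at (0,4)
Step 2: ant0:(2,3)->N->(1,3) | ant1:(1,4)->N->(0,4)
  grid max=3 at (0,4)
Step 3: ant0:(1,3)->S->(2,3) | ant1:(0,4)->S->(1,4)
  grid max=2 at (0,4)
Step 4: ant0:(2,3)->N->(1,3) | ant1:(1,4)->N->(0,4)
  grid max=3 at (0,4)
Final grid:
  0 0 0 0 3
  0 0 0 1 0
  0 0 0 1 0
  0 0 0 0 0
Max pheromone 3 at (0,4)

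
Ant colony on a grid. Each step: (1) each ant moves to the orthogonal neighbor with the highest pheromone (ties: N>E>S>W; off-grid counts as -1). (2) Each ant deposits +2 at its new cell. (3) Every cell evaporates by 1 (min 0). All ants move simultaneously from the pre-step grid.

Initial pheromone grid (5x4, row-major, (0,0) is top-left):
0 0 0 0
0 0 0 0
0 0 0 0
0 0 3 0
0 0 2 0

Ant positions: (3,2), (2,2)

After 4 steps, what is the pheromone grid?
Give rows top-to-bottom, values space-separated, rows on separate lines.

After step 1: ants at (4,2),(3,2)
  0 0 0 0
  0 0 0 0
  0 0 0 0
  0 0 4 0
  0 0 3 0
After step 2: ants at (3,2),(4,2)
  0 0 0 0
  0 0 0 0
  0 0 0 0
  0 0 5 0
  0 0 4 0
After step 3: ants at (4,2),(3,2)
  0 0 0 0
  0 0 0 0
  0 0 0 0
  0 0 6 0
  0 0 5 0
After step 4: ants at (3,2),(4,2)
  0 0 0 0
  0 0 0 0
  0 0 0 0
  0 0 7 0
  0 0 6 0

0 0 0 0
0 0 0 0
0 0 0 0
0 0 7 0
0 0 6 0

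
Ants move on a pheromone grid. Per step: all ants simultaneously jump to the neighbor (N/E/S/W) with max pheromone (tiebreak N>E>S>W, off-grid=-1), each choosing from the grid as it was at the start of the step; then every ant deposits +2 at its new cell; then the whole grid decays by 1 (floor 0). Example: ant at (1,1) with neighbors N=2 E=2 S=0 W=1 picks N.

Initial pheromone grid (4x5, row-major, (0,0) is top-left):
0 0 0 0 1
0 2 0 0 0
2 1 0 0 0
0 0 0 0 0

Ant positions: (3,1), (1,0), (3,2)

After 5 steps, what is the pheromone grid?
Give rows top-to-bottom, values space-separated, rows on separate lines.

After step 1: ants at (2,1),(1,1),(2,2)
  0 0 0 0 0
  0 3 0 0 0
  1 2 1 0 0
  0 0 0 0 0
After step 2: ants at (1,1),(2,1),(2,1)
  0 0 0 0 0
  0 4 0 0 0
  0 5 0 0 0
  0 0 0 0 0
After step 3: ants at (2,1),(1,1),(1,1)
  0 0 0 0 0
  0 7 0 0 0
  0 6 0 0 0
  0 0 0 0 0
After step 4: ants at (1,1),(2,1),(2,1)
  0 0 0 0 0
  0 8 0 0 0
  0 9 0 0 0
  0 0 0 0 0
After step 5: ants at (2,1),(1,1),(1,1)
  0 0 0 0 0
  0 11 0 0 0
  0 10 0 0 0
  0 0 0 0 0

0 0 0 0 0
0 11 0 0 0
0 10 0 0 0
0 0 0 0 0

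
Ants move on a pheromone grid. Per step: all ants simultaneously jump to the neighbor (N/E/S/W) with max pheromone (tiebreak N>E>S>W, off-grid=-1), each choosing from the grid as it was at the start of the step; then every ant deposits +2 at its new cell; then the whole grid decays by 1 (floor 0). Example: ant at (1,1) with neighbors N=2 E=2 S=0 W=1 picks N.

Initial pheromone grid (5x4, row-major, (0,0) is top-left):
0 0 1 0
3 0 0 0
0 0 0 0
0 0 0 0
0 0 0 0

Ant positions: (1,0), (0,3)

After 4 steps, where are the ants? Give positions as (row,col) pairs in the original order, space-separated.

Step 1: ant0:(1,0)->N->(0,0) | ant1:(0,3)->W->(0,2)
  grid max=2 at (0,2)
Step 2: ant0:(0,0)->S->(1,0) | ant1:(0,2)->E->(0,3)
  grid max=3 at (1,0)
Step 3: ant0:(1,0)->N->(0,0) | ant1:(0,3)->W->(0,2)
  grid max=2 at (0,2)
Step 4: ant0:(0,0)->S->(1,0) | ant1:(0,2)->E->(0,3)
  grid max=3 at (1,0)

(1,0) (0,3)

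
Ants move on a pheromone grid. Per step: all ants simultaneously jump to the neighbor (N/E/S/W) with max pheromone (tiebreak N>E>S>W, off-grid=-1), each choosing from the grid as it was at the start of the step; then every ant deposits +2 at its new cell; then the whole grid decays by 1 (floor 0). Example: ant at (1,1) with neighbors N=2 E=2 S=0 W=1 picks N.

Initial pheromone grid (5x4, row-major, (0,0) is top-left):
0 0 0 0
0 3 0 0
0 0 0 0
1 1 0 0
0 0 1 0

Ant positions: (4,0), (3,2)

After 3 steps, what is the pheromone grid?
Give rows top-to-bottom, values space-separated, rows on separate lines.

After step 1: ants at (3,0),(4,2)
  0 0 0 0
  0 2 0 0
  0 0 0 0
  2 0 0 0
  0 0 2 0
After step 2: ants at (2,0),(3,2)
  0 0 0 0
  0 1 0 0
  1 0 0 0
  1 0 1 0
  0 0 1 0
After step 3: ants at (3,0),(4,2)
  0 0 0 0
  0 0 0 0
  0 0 0 0
  2 0 0 0
  0 0 2 0

0 0 0 0
0 0 0 0
0 0 0 0
2 0 0 0
0 0 2 0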